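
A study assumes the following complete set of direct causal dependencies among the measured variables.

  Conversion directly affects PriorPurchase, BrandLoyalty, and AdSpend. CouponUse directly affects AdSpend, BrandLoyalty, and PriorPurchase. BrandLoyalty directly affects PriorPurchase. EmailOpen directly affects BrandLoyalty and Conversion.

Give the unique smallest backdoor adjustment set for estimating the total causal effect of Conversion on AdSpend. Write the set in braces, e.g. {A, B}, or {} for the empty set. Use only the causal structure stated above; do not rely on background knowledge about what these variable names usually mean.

{}

Variables eligible for adjustment (non-descendants of Conversion, excluding Conversion and AdSpend): {CouponUse, EmailOpen}.
Backdoor paths from Conversion to AdSpend:
  P1: Conversion <- EmailOpen -> BrandLoyalty <- CouponUse -> AdSpend
  P2: Conversion <- EmailOpen -> BrandLoyalty -> PriorPurchase <- CouponUse -> AdSpend
Each backdoor path contains an unconditioned collider, so every path is already blocked with the empty conditioning set:
  P1: blocked at collider BrandLoyalty (neither it nor any descendant is in the conditioning set).
  P2: blocked at collider PriorPurchase (neither it nor any descendant is in the conditioning set).
The empty set is therefore the unique smallest valid set.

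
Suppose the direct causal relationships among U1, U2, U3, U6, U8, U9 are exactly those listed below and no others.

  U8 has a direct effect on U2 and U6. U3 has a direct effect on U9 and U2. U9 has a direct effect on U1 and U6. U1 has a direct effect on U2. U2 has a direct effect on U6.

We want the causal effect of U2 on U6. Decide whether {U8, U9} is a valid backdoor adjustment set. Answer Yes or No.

Backdoor paths from U2 to U6 (paths whose first edge points into U2):
  P1: U2 <- U3 -> U9 -> U6
  P2: U2 <- U1 <- U9 -> U6
  P3: U2 <- U8 -> U6
Condition 1 (no descendant of U2 in the set): holds — descendants of U2 are {U6}; none are in {U8, U9}.
Condition 2 (every backdoor path blocked by {U8, U9}):
  P1: blocked at chain node U9 ∈ conditioning set.
  P2: blocked at fork node U9 ∈ conditioning set.
  P3: blocked at fork node U8 ∈ conditioning set.
{U8, U9} satisfies the backdoor criterion.

Yes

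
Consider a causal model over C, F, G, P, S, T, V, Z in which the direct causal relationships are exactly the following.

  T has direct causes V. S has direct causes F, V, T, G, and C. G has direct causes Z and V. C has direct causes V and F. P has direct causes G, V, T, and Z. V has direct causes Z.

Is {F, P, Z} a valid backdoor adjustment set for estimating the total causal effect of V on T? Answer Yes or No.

Backdoor paths from V to T (paths whose first edge points into V):
  P1: V <- Z -> G -> S <- T
  P2: V <- Z -> G -> P <- T
  P3: V <- Z -> P <- G -> S <- T
  P4: V <- Z -> P <- T
Condition 1 (no descendant of V in the set): FAILS — P is a descendant of V.
Condition 2 (every backdoor path blocked by {F, P, Z}):
  P1: blocked at fork node Z ∈ conditioning set.
  P2: blocked at fork node Z ∈ conditioning set.
  P3: blocked at fork node Z ∈ conditioning set.
  P4: blocked at fork node Z ∈ conditioning set.
{F, P, Z} does not satisfy the backdoor criterion.

No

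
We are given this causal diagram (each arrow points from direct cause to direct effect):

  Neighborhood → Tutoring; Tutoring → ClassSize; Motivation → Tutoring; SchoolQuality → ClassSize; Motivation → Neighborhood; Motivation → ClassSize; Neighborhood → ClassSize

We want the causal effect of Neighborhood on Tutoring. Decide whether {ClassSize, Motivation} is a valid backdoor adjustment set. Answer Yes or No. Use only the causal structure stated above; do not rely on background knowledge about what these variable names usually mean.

Backdoor paths from Neighborhood to Tutoring (paths whose first edge points into Neighborhood):
  P1: Neighborhood <- Motivation -> Tutoring
  P2: Neighborhood <- Motivation -> ClassSize <- Tutoring
Condition 1 (no descendant of Neighborhood in the set): FAILS — ClassSize is a descendant of Neighborhood.
Condition 2 (every backdoor path blocked by {ClassSize, Motivation}):
  P1: blocked at fork node Motivation ∈ conditioning set.
  P2: blocked at fork node Motivation ∈ conditioning set.
{ClassSize, Motivation} does not satisfy the backdoor criterion.

No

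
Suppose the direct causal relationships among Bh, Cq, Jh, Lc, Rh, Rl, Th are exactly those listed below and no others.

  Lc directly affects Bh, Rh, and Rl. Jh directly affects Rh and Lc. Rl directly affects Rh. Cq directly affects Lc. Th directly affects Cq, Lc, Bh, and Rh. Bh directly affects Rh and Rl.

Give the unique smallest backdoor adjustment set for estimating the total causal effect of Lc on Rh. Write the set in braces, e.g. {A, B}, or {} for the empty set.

Variables eligible for adjustment (non-descendants of Lc, excluding Lc and Rh): {Cq, Jh, Th}.
Backdoor paths from Lc to Rh:
  P1: Lc <- Jh -> Rh
  P2: Lc <- Th -> Bh -> Rl -> Rh
  P3: Lc <- Th -> Bh -> Rh
  P4: Lc <- Th -> Rh
  P5: Lc <- Cq <- Th -> Bh -> Rl -> Rh
  P6: Lc <- Cq <- Th -> Bh -> Rh
  P7: Lc <- Cq <- Th -> Rh
The empty set is not sufficient: P1 (Lc <- Jh -> Rh) has no collider blocking it and no conditioned non-collider, so it is open.
Try {Jh, Th}:
  P1: blocked at fork node Jh ∈ conditioning set.
  P2: blocked at fork node Th ∈ conditioning set.
  P3: blocked at fork node Th ∈ conditioning set.
  P4: blocked at fork node Th ∈ conditioning set.
  P5: blocked at fork node Th ∈ conditioning set.
  P6: blocked at fork node Th ∈ conditioning set.
  P7: blocked at fork node Th ∈ conditioning set.
{Jh, Th} contains no descendant of Lc and blocks every backdoor path.
Every element of {Jh, Th} is needed (dropping Jh leaves P1 open; dropping Th leaves P2 open), so no proper subset is valid.
Among all size-2 subsets of the eligible variables, only {Jh, Th} blocks every backdoor path, so it is the unique smallest valid adjustment set.

{Jh, Th}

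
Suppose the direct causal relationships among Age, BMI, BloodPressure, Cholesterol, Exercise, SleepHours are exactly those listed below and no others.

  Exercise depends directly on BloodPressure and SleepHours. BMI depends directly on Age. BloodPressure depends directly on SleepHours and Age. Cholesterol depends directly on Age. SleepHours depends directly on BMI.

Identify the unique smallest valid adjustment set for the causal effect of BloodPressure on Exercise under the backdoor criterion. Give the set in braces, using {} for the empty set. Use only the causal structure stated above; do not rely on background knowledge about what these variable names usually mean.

Variables eligible for adjustment (non-descendants of BloodPressure, excluding BloodPressure and Exercise): {Age, BMI, Cholesterol, SleepHours}.
Backdoor paths from BloodPressure to Exercise:
  P1: BloodPressure <- Age -> BMI -> SleepHours -> Exercise
  P2: BloodPressure <- SleepHours -> Exercise
The empty set is not sufficient: P1 (BloodPressure <- Age -> BMI -> SleepHours -> Exercise) has no collider blocking it and no conditioned non-collider, so it is open.
Try {SleepHours}:
  P1: blocked at chain node SleepHours ∈ conditioning set.
  P2: blocked at fork node SleepHours ∈ conditioning set.
{SleepHours} contains no descendant of BloodPressure and blocks every backdoor path.
No other singleton works — e.g. {Age} leaves P2 open — so {SleepHours} is the unique smallest valid adjustment set.

{SleepHours}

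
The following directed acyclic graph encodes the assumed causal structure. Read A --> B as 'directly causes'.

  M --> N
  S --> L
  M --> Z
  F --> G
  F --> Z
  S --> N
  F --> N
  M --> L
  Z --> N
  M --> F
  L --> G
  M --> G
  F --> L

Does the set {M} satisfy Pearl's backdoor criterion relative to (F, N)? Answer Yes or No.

Yes

Backdoor paths from F to N (paths whose first edge points into F):
  P1: F <- M -> L <- S -> N
  P2: F <- M -> Z -> N
  P3: F <- M -> N
  P4: F <- M -> G <- L <- S -> N
Condition 1 (no descendant of F in the set): holds — descendants of F are {G, L, N, Z}; none are in {M}.
Condition 2 (every backdoor path blocked by {M}):
  P1: blocked at fork node M ∈ conditioning set.
  P2: blocked at fork node M ∈ conditioning set.
  P3: blocked at fork node M ∈ conditioning set.
  P4: blocked at fork node M ∈ conditioning set.
{M} satisfies the backdoor criterion.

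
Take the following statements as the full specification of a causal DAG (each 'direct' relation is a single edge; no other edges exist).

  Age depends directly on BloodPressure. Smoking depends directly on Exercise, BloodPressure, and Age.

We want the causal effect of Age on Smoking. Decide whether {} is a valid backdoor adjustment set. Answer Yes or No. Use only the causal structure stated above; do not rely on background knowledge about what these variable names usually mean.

No

Backdoor paths from Age to Smoking (paths whose first edge points into Age):
  P1: Age <- BloodPressure -> Smoking
Condition 1 (no descendant of Age in the set): holds — descendants of Age are {Smoking}; none are in {}.
Condition 2 (every backdoor path blocked by {}):
  P1: open — no interior node is in the conditioning set.
{} does not satisfy the backdoor criterion.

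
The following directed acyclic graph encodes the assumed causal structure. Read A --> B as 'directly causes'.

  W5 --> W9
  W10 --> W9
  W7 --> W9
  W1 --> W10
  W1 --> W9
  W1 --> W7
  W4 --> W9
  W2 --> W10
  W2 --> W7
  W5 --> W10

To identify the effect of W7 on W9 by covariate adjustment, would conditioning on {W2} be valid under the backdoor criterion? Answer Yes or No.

No

Backdoor paths from W7 to W9 (paths whose first edge points into W7):
  P1: W7 <- W2 -> W10 <- W5 -> W9
  P2: W7 <- W2 -> W10 <- W1 -> W9
  P3: W7 <- W2 -> W10 -> W9
  P4: W7 <- W1 -> W10 <- W5 -> W9
  P5: W7 <- W1 -> W10 -> W9
  P6: W7 <- W1 -> W9
Condition 1 (no descendant of W7 in the set): holds — descendants of W7 are {W9}; none are in {W2}.
Condition 2 (every backdoor path blocked by {W2}):
  P1: blocked at fork node W2 ∈ conditioning set.
  P2: blocked at fork node W2 ∈ conditioning set.
  P3: blocked at fork node W2 ∈ conditioning set.
  P4: blocked at collider W10 (neither it nor any descendant is in the conditioning set).
  P5: open — no interior node is in the conditioning set.
  P6: open — no interior node is in the conditioning set.
{W2} does not satisfy the backdoor criterion.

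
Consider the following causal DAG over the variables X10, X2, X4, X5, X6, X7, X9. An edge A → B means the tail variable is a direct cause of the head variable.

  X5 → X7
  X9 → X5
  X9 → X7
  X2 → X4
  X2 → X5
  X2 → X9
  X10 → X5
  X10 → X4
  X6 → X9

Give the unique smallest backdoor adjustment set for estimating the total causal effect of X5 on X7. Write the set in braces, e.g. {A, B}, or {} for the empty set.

{X9}

Variables eligible for adjustment (non-descendants of X5, excluding X5 and X7): {X10, X2, X4, X6, X9}.
Backdoor paths from X5 to X7:
  P1: X5 <- X10 -> X4 <- X2 -> X9 -> X7
  P2: X5 <- X2 -> X9 -> X7
  P3: X5 <- X9 -> X7
The empty set is not sufficient: P2 (X5 <- X2 -> X9 -> X7) has no collider blocking it and no conditioned non-collider, so it is open.
Try {X9}:
  P1: blocked at collider X4 (neither it nor any descendant is in the conditioning set).
  P2: blocked at chain node X9 ∈ conditioning set.
  P3: blocked at fork node X9 ∈ conditioning set.
{X9} contains no descendant of X5 and blocks every backdoor path.
No other singleton works — e.g. {X6} leaves P2 open — so {X9} is the unique smallest valid adjustment set.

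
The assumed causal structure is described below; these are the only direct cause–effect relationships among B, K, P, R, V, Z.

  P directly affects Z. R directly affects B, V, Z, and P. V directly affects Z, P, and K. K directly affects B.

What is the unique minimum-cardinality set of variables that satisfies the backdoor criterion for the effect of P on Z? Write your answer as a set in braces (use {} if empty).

Variables eligible for adjustment (non-descendants of P, excluding P and Z): {B, K, R, V}.
Backdoor paths from P to Z:
  P1: P <- R -> V -> Z
  P2: P <- R -> B <- K <- V -> Z
  P3: P <- R -> Z
  P4: P <- V <- R -> Z
  P5: P <- V -> K -> B <- R -> Z
  P6: P <- V -> Z
The empty set is not sufficient: P1 (P <- R -> V -> Z) has no collider blocking it and no conditioned non-collider, so it is open.
Try {R, V}:
  P1: blocked at fork node R ∈ conditioning set.
  P2: blocked at fork node R ∈ conditioning set.
  P3: blocked at fork node R ∈ conditioning set.
  P4: blocked at chain node V ∈ conditioning set.
  P5: blocked at fork node V ∈ conditioning set.
  P6: blocked at fork node V ∈ conditioning set.
{R, V} contains no descendant of P and blocks every backdoor path.
Every element of {R, V} is needed (dropping R leaves P3 open; dropping V leaves P6 open), so no proper subset is valid.
Among all size-2 subsets of the eligible variables, only {R, V} blocks every backdoor path, so it is the unique smallest valid adjustment set.

{R, V}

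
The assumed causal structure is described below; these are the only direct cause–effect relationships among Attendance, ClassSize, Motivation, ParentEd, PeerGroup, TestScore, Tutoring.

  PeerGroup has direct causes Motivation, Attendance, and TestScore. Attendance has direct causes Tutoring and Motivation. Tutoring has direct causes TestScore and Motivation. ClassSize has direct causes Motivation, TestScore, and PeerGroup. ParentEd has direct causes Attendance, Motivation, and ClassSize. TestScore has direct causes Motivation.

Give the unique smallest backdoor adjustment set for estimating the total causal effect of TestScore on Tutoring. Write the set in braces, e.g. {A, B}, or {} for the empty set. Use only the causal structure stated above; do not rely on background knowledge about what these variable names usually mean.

{Motivation}

Variables eligible for adjustment (non-descendants of TestScore, excluding TestScore and Tutoring): {Motivation}.
Backdoor paths from TestScore to Tutoring:
  P1: TestScore <- Motivation -> Tutoring
  P2: TestScore <- Motivation -> Attendance <- Tutoring
  P3: TestScore <- Motivation -> PeerGroup <- Attendance <- Tutoring
  P4: TestScore <- Motivation -> PeerGroup -> ClassSize -> ParentEd <- Attendance <- Tutoring
  P5: TestScore <- Motivation -> ClassSize <- PeerGroup <- Attendance <- Tutoring
  P6: TestScore <- Motivation -> ClassSize -> ParentEd <- Attendance <- Tutoring
  P7: TestScore <- Motivation -> ParentEd <- Attendance <- Tutoring
  P8: TestScore <- Motivation -> ParentEd <- ClassSize <- PeerGroup <- Attendance <- Tutoring
The empty set is not sufficient: P1 (TestScore <- Motivation -> Tutoring) has no collider blocking it and no conditioned non-collider, so it is open.
Try {Motivation}:
  P1: blocked at fork node Motivation ∈ conditioning set.
  P2: blocked at fork node Motivation ∈ conditioning set.
  P3: blocked at fork node Motivation ∈ conditioning set.
  P4: blocked at fork node Motivation ∈ conditioning set.
  P5: blocked at fork node Motivation ∈ conditioning set.
  P6: blocked at fork node Motivation ∈ conditioning set.
  P7: blocked at fork node Motivation ∈ conditioning set.
  P8: blocked at fork node Motivation ∈ conditioning set.
{Motivation} contains no descendant of TestScore and blocks every backdoor path.
{Motivation} is the unique smallest valid adjustment set.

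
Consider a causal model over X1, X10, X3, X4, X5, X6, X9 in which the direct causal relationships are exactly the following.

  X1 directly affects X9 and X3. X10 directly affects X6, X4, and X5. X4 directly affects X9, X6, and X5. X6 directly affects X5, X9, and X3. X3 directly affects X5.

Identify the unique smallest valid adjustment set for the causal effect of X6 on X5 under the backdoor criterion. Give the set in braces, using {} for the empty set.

Variables eligible for adjustment (non-descendants of X6, excluding X6 and X5): {X1, X10, X4}.
Backdoor paths from X6 to X5:
  P1: X6 <- X10 -> X4 -> X9 <- X1 -> X3 -> X5
  P2: X6 <- X10 -> X4 -> X5
  P3: X6 <- X10 -> X5
  P4: X6 <- X4 <- X10 -> X5
  P5: X6 <- X4 -> X9 <- X1 -> X3 -> X5
  P6: X6 <- X4 -> X5
The empty set is not sufficient: P2 (X6 <- X10 -> X4 -> X5) has no collider blocking it and no conditioned non-collider, so it is open.
Try {X10, X4}:
  P1: blocked at fork node X10 ∈ conditioning set.
  P2: blocked at fork node X10 ∈ conditioning set.
  P3: blocked at fork node X10 ∈ conditioning set.
  P4: blocked at chain node X4 ∈ conditioning set.
  P5: blocked at fork node X4 ∈ conditioning set.
  P6: blocked at fork node X4 ∈ conditioning set.
{X10, X4} contains no descendant of X6 and blocks every backdoor path.
Every element of {X10, X4} is needed (dropping X10 leaves P3 open; dropping X4 leaves P6 open), so no proper subset is valid.
Among all size-2 subsets of the eligible variables, only {X10, X4} blocks every backdoor path, so it is the unique smallest valid adjustment set.

{X10, X4}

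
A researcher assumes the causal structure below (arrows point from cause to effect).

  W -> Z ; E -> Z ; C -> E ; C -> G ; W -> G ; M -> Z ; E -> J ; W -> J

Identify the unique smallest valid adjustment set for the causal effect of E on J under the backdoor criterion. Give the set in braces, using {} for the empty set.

Variables eligible for adjustment (non-descendants of E, excluding E and J): {C, G, M, W}.
Backdoor paths from E to J:
  P1: E <- C -> G <- W -> J
Each backdoor path contains an unconditioned collider, so every path is already blocked with the empty conditioning set:
  P1: blocked at collider G (neither it nor any descendant is in the conditioning set).
The empty set is therefore the unique smallest valid set.

{}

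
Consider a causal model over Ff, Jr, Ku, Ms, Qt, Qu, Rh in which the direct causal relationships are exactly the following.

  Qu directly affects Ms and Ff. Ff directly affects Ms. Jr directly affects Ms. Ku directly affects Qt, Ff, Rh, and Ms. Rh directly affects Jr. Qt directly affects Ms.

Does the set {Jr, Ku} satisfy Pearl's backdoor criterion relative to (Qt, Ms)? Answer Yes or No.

Backdoor paths from Qt to Ms (paths whose first edge points into Qt):
  P1: Qt <- Ku -> Ff <- Qu -> Ms
  P2: Qt <- Ku -> Ff -> Ms
  P3: Qt <- Ku -> Rh -> Jr -> Ms
  P4: Qt <- Ku -> Ms
Condition 1 (no descendant of Qt in the set): holds — descendants of Qt are {Ms}; none are in {Jr, Ku}.
Condition 2 (every backdoor path blocked by {Jr, Ku}):
  P1: blocked at fork node Ku ∈ conditioning set.
  P2: blocked at fork node Ku ∈ conditioning set.
  P3: blocked at fork node Ku ∈ conditioning set.
  P4: blocked at fork node Ku ∈ conditioning set.
{Jr, Ku} satisfies the backdoor criterion.

Yes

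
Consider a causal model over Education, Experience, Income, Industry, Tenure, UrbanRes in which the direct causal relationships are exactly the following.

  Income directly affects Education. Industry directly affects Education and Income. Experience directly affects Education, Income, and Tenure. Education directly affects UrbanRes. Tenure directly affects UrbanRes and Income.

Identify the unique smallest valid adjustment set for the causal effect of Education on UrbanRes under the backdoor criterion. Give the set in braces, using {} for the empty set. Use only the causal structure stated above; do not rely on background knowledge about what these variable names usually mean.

Variables eligible for adjustment (non-descendants of Education, excluding Education and UrbanRes): {Experience, Income, Industry, Tenure}.
Backdoor paths from Education to UrbanRes:
  P1: Education <- Experience -> Tenure -> UrbanRes
  P2: Education <- Experience -> Income <- Tenure -> UrbanRes
  P3: Education <- Industry -> Income <- Experience -> Tenure -> UrbanRes
  P4: Education <- Industry -> Income <- Tenure -> UrbanRes
  P5: Education <- Income <- Experience -> Tenure -> UrbanRes
  P6: Education <- Income <- Tenure -> UrbanRes
The empty set is not sufficient: P1 (Education <- Experience -> Tenure -> UrbanRes) has no collider blocking it and no conditioned non-collider, so it is open.
Try {Tenure}:
  P1: blocked at chain node Tenure ∈ conditioning set.
  P2: blocked at collider Income (neither it nor any descendant is in the conditioning set).
  P3: blocked at collider Income (neither it nor any descendant is in the conditioning set).
  P4: blocked at collider Income (neither it nor any descendant is in the conditioning set).
  P5: blocked at chain node Tenure ∈ conditioning set.
  P6: blocked at fork node Tenure ∈ conditioning set.
{Tenure} contains no descendant of Education and blocks every backdoor path.
No other singleton works — e.g. {Experience} leaves P6 open — so {Tenure} is the unique smallest valid adjustment set.

{Tenure}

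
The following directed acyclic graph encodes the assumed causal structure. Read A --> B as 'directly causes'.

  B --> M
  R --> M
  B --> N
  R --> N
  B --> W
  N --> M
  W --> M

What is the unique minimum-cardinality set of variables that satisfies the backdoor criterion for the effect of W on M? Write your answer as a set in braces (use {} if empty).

Variables eligible for adjustment (non-descendants of W, excluding W and M): {B, N, R}.
Backdoor paths from W to M:
  P1: W <- B -> N <- R -> M
  P2: W <- B -> N -> M
  P3: W <- B -> M
The empty set is not sufficient: P2 (W <- B -> N -> M) has no collider blocking it and no conditioned non-collider, so it is open.
Try {B}:
  P1: blocked at fork node B ∈ conditioning set.
  P2: blocked at fork node B ∈ conditioning set.
  P3: blocked at fork node B ∈ conditioning set.
{B} contains no descendant of W and blocks every backdoor path.
No other singleton works — e.g. {R} leaves P2 open — so {B} is the unique smallest valid adjustment set.

{B}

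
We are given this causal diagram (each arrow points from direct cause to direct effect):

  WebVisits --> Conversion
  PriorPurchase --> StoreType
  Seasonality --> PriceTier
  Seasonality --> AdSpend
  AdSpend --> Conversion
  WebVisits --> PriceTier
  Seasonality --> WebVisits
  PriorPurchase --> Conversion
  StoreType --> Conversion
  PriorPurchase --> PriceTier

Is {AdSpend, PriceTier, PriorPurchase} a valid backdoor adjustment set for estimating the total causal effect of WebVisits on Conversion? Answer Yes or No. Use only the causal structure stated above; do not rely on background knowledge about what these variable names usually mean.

Backdoor paths from WebVisits to Conversion (paths whose first edge points into WebVisits):
  P1: WebVisits <- Seasonality -> AdSpend -> Conversion
  P2: WebVisits <- Seasonality -> PriceTier <- PriorPurchase -> StoreType -> Conversion
  P3: WebVisits <- Seasonality -> PriceTier <- PriorPurchase -> Conversion
Condition 1 (no descendant of WebVisits in the set): FAILS — PriceTier is a descendant of WebVisits.
Condition 2 (every backdoor path blocked by {AdSpend, PriceTier, PriorPurchase}):
  P1: blocked at chain node AdSpend ∈ conditioning set.
  P2: blocked at fork node PriorPurchase ∈ conditioning set.
  P3: blocked at fork node PriorPurchase ∈ conditioning set.
{AdSpend, PriceTier, PriorPurchase} does not satisfy the backdoor criterion.

No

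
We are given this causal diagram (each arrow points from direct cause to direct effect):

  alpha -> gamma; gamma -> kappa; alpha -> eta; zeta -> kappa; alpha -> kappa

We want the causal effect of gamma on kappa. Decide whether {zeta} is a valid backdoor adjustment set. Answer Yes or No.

No

Backdoor paths from gamma to kappa (paths whose first edge points into gamma):
  P1: gamma <- alpha -> kappa
Condition 1 (no descendant of gamma in the set): holds — descendants of gamma are {kappa}; none are in {zeta}.
Condition 2 (every backdoor path blocked by {zeta}):
  P1: open — no interior node is in the conditioning set.
{zeta} does not satisfy the backdoor criterion.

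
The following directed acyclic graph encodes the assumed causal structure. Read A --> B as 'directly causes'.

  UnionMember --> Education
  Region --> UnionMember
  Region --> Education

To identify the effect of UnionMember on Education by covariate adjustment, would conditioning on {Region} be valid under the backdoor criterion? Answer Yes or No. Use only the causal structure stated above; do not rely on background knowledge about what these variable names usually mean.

Yes

Backdoor paths from UnionMember to Education (paths whose first edge points into UnionMember):
  P1: UnionMember <- Region -> Education
Condition 1 (no descendant of UnionMember in the set): holds — descendants of UnionMember are {Education}; none are in {Region}.
Condition 2 (every backdoor path blocked by {Region}):
  P1: blocked at fork node Region ∈ conditioning set.
{Region} satisfies the backdoor criterion.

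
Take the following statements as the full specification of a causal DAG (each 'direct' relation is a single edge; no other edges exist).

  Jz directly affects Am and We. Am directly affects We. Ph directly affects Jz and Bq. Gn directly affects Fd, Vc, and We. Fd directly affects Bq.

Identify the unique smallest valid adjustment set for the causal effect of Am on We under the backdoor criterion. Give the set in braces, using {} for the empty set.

{Jz}

Variables eligible for adjustment (non-descendants of Am, excluding Am and We): {Bq, Fd, Gn, Jz, Ph, Vc}.
Backdoor paths from Am to We:
  P1: Am <- Jz <- Ph -> Bq <- Fd <- Gn -> We
  P2: Am <- Jz -> We
The empty set is not sufficient: P2 (Am <- Jz -> We) has no collider blocking it and no conditioned non-collider, so it is open.
Try {Jz}:
  P1: blocked at chain node Jz ∈ conditioning set.
  P2: blocked at fork node Jz ∈ conditioning set.
{Jz} contains no descendant of Am and blocks every backdoor path.
No other singleton works — e.g. {Gn} leaves P2 open — so {Jz} is the unique smallest valid adjustment set.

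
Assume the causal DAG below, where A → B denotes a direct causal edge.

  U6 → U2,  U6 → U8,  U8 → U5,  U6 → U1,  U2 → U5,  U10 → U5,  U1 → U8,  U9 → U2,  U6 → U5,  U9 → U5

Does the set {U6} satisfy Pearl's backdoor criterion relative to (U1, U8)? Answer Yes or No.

Yes

Backdoor paths from U1 to U8 (paths whose first edge points into U1):
  P1: U1 <- U6 -> U8
  P2: U1 <- U6 -> U2 <- U9 -> U5 <- U8
  P3: U1 <- U6 -> U2 -> U5 <- U8
  P4: U1 <- U6 -> U5 <- U8
Condition 1 (no descendant of U1 in the set): holds — descendants of U1 are {U5, U8}; none are in {U6}.
Condition 2 (every backdoor path blocked by {U6}):
  P1: blocked at fork node U6 ∈ conditioning set.
  P2: blocked at fork node U6 ∈ conditioning set.
  P3: blocked at fork node U6 ∈ conditioning set.
  P4: blocked at fork node U6 ∈ conditioning set.
{U6} satisfies the backdoor criterion.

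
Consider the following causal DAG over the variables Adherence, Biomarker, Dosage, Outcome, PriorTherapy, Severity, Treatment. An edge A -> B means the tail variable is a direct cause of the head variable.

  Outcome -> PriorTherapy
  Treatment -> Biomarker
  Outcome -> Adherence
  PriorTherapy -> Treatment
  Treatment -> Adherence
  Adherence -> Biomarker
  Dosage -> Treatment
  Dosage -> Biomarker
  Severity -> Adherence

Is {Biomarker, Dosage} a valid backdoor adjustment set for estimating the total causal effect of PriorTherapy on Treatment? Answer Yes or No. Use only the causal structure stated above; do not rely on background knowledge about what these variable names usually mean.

No

Backdoor paths from PriorTherapy to Treatment (paths whose first edge points into PriorTherapy):
  P1: PriorTherapy <- Outcome -> Adherence <- Treatment
  P2: PriorTherapy <- Outcome -> Adherence -> Biomarker <- Dosage -> Treatment
  P3: PriorTherapy <- Outcome -> Adherence -> Biomarker <- Treatment
Condition 1 (no descendant of PriorTherapy in the set): FAILS — Biomarker is a descendant of PriorTherapy.
Condition 2 (every backdoor path blocked by {Biomarker, Dosage}):
  P1: open — collider(s) Adherence are conditioned on (or have a conditioned descendant) and no non-collider on the path is in the set.
  P2: blocked at fork node Dosage ∈ conditioning set.
  P3: open — collider(s) Biomarker are conditioned on (or have a conditioned descendant) and no non-collider on the path is in the set.
{Biomarker, Dosage} does not satisfy the backdoor criterion.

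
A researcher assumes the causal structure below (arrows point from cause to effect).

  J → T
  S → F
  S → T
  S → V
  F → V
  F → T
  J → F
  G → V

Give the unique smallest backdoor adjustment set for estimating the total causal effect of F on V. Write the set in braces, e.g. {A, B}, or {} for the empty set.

Variables eligible for adjustment (non-descendants of F, excluding F and V): {G, J, S}.
Backdoor paths from F to V:
  P1: F <- S -> V
  P2: F <- J -> T <- S -> V
The empty set is not sufficient: P1 (F <- S -> V) has no collider blocking it and no conditioned non-collider, so it is open.
Try {S}:
  P1: blocked at fork node S ∈ conditioning set.
  P2: blocked at collider T (neither it nor any descendant is in the conditioning set).
{S} contains no descendant of F and blocks every backdoor path.
No other singleton works — e.g. {J} leaves P1 open — so {S} is the unique smallest valid adjustment set.

{S}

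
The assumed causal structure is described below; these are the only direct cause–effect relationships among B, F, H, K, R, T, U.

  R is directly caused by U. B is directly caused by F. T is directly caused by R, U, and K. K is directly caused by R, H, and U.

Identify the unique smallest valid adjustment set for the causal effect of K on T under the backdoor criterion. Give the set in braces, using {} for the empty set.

Variables eligible for adjustment (non-descendants of K, excluding K and T): {B, F, H, R, U}.
Backdoor paths from K to T:
  P1: K <- U -> R -> T
  P2: K <- U -> T
  P3: K <- R <- U -> T
  P4: K <- R -> T
The empty set is not sufficient: P1 (K <- U -> R -> T) has no collider blocking it and no conditioned non-collider, so it is open.
Try {R, U}:
  P1: blocked at fork node U ∈ conditioning set.
  P2: blocked at fork node U ∈ conditioning set.
  P3: blocked at chain node R ∈ conditioning set.
  P4: blocked at fork node R ∈ conditioning set.
{R, U} contains no descendant of K and blocks every backdoor path.
Every element of {R, U} is needed (dropping R leaves P4 open; dropping U leaves P2 open), so no proper subset is valid.
Among all size-2 subsets of the eligible variables, only {R, U} blocks every backdoor path, so it is the unique smallest valid adjustment set.

{R, U}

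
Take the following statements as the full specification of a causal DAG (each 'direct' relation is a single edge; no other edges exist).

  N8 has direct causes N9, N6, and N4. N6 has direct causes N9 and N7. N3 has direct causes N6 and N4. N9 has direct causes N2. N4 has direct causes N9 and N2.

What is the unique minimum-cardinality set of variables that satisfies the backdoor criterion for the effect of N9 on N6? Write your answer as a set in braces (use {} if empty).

Variables eligible for adjustment (non-descendants of N9, excluding N9 and N6): {N2, N7}.
Backdoor paths from N9 to N6:
  P1: N9 <- N2 -> N4 -> N8 <- N6
  P2: N9 <- N2 -> N4 -> N3 <- N6
Each backdoor path contains an unconditioned collider, so every path is already blocked with the empty conditioning set:
  P1: blocked at collider N8 (neither it nor any descendant is in the conditioning set).
  P2: blocked at collider N3 (neither it nor any descendant is in the conditioning set).
The empty set is therefore the unique smallest valid set.

{}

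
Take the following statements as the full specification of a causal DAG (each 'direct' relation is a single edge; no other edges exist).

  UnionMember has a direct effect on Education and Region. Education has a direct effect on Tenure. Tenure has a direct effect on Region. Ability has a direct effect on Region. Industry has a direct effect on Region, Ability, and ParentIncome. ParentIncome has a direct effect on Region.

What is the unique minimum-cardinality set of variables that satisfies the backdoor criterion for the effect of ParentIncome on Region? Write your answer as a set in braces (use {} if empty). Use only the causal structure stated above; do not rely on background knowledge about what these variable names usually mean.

Variables eligible for adjustment (non-descendants of ParentIncome, excluding ParentIncome and Region): {Ability, Education, Industry, Tenure, UnionMember}.
Backdoor paths from ParentIncome to Region:
  P1: ParentIncome <- Industry -> Ability -> Region
  P2: ParentIncome <- Industry -> Region
The empty set is not sufficient: P1 (ParentIncome <- Industry -> Ability -> Region) has no collider blocking it and no conditioned non-collider, so it is open.
Try {Industry}:
  P1: blocked at fork node Industry ∈ conditioning set.
  P2: blocked at fork node Industry ∈ conditioning set.
{Industry} contains no descendant of ParentIncome and blocks every backdoor path.
No other singleton works — e.g. {UnionMember} leaves P1 open — so {Industry} is the unique smallest valid adjustment set.

{Industry}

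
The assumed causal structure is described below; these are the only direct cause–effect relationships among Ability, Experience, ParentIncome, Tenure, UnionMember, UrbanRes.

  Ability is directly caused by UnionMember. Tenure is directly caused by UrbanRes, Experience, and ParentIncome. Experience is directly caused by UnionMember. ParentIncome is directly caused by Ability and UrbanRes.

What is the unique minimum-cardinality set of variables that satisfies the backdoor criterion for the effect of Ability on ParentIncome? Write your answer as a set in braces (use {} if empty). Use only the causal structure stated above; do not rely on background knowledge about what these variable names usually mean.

Variables eligible for adjustment (non-descendants of Ability, excluding Ability and ParentIncome): {Experience, UnionMember, UrbanRes}.
Backdoor paths from Ability to ParentIncome:
  P1: Ability <- UnionMember -> Experience -> Tenure <- UrbanRes -> ParentIncome
  P2: Ability <- UnionMember -> Experience -> Tenure <- ParentIncome
Each backdoor path contains an unconditioned collider, so every path is already blocked with the empty conditioning set:
  P1: blocked at collider Tenure (neither it nor any descendant is in the conditioning set).
  P2: blocked at collider Tenure (neither it nor any descendant is in the conditioning set).
The empty set is therefore the unique smallest valid set.

{}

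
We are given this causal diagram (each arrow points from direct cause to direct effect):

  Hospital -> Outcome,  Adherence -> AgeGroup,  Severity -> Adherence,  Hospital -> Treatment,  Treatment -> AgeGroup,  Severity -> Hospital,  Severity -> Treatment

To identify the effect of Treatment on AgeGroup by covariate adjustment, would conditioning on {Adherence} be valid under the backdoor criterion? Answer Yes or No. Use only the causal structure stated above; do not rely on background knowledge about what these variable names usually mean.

Backdoor paths from Treatment to AgeGroup (paths whose first edge points into Treatment):
  P1: Treatment <- Severity -> Adherence -> AgeGroup
  P2: Treatment <- Hospital <- Severity -> Adherence -> AgeGroup
Condition 1 (no descendant of Treatment in the set): holds — descendants of Treatment are {AgeGroup}; none are in {Adherence}.
Condition 2 (every backdoor path blocked by {Adherence}):
  P1: blocked at chain node Adherence ∈ conditioning set.
  P2: blocked at chain node Adherence ∈ conditioning set.
{Adherence} satisfies the backdoor criterion.

Yes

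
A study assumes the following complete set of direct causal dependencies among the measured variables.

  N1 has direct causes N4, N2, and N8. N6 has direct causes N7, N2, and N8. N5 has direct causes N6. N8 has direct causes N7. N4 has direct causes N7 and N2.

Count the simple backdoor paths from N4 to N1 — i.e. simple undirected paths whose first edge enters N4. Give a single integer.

7

A backdoor path from N4 to N1 is any simple undirected path whose first edge points into N4 (i.e. leaves N4 via a parent).
Parents of N4: {N2, N7}.
Enumerating:
  P1: N4 <- N2 -> N6 <- N7 -> N8 -> N1
  P2: N4 <- N2 -> N6 <- N8 -> N1
  P3: N4 <- N2 -> N1
  P4: N4 <- N7 -> N8 -> N6 <- N2 -> N1
  P5: N4 <- N7 -> N8 -> N1
  P6: N4 <- N7 -> N6 <- N2 -> N1
  P7: N4 <- N7 -> N6 <- N8 -> N1
That exhausts the simple backdoor paths. Count: 7.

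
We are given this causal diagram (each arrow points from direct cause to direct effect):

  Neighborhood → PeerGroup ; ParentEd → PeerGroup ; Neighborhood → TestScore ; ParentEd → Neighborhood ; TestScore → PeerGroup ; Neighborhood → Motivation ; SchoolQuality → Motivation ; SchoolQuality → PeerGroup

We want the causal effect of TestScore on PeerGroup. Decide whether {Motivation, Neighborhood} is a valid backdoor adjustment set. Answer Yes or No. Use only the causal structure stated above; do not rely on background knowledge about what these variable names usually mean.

Backdoor paths from TestScore to PeerGroup (paths whose first edge points into TestScore):
  P1: TestScore <- Neighborhood <- ParentEd -> PeerGroup
  P2: TestScore <- Neighborhood -> Motivation <- SchoolQuality -> PeerGroup
  P3: TestScore <- Neighborhood -> PeerGroup
Condition 1 (no descendant of TestScore in the set): holds — descendants of TestScore are {PeerGroup}; none are in {Motivation, Neighborhood}.
Condition 2 (every backdoor path blocked by {Motivation, Neighborhood}):
  P1: blocked at chain node Neighborhood ∈ conditioning set.
  P2: blocked at fork node Neighborhood ∈ conditioning set.
  P3: blocked at fork node Neighborhood ∈ conditioning set.
{Motivation, Neighborhood} satisfies the backdoor criterion.

Yes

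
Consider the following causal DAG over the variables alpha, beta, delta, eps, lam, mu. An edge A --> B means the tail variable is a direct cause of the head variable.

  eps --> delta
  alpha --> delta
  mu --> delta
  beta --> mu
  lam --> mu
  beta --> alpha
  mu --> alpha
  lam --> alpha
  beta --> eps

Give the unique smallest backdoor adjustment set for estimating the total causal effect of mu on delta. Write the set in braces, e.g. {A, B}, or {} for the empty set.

Variables eligible for adjustment (non-descendants of mu, excluding mu and delta): {beta, eps, lam}.
Backdoor paths from mu to delta:
  P1: mu <- lam -> alpha <- beta -> eps -> delta
  P2: mu <- lam -> alpha -> delta
  P3: mu <- beta -> alpha -> delta
  P4: mu <- beta -> eps -> delta
The empty set is not sufficient: P2 (mu <- lam -> alpha -> delta) has no collider blocking it and no conditioned non-collider, so it is open.
Try {beta, lam}:
  P1: blocked at fork node lam ∈ conditioning set.
  P2: blocked at fork node lam ∈ conditioning set.
  P3: blocked at fork node beta ∈ conditioning set.
  P4: blocked at fork node beta ∈ conditioning set.
{beta, lam} contains no descendant of mu and blocks every backdoor path.
Every element of {beta, lam} is needed (dropping beta leaves P3 open; dropping lam leaves P2 open), so no proper subset is valid.
Among all size-2 subsets of the eligible variables, only {beta, lam} blocks every backdoor path, so it is the unique smallest valid adjustment set.

{beta, lam}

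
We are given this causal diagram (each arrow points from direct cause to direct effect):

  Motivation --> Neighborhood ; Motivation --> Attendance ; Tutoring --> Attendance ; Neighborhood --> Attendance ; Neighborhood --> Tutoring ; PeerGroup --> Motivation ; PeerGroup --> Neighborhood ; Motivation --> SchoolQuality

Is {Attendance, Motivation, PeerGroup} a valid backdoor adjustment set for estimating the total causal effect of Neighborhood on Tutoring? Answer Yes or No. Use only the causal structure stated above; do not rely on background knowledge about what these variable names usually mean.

No

Backdoor paths from Neighborhood to Tutoring (paths whose first edge points into Neighborhood):
  P1: Neighborhood <- PeerGroup -> Motivation -> Attendance <- Tutoring
  P2: Neighborhood <- Motivation -> Attendance <- Tutoring
Condition 1 (no descendant of Neighborhood in the set): FAILS — Attendance is a descendant of Neighborhood.
Condition 2 (every backdoor path blocked by {Attendance, Motivation, PeerGroup}):
  P1: blocked at fork node PeerGroup ∈ conditioning set.
  P2: blocked at fork node Motivation ∈ conditioning set.
{Attendance, Motivation, PeerGroup} does not satisfy the backdoor criterion.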